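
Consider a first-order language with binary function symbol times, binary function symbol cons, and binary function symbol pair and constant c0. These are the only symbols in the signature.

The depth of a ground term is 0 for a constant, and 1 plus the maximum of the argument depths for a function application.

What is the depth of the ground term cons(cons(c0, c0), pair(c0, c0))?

depth(cons(c0, c0)) = 1 + max(0, 0) = 1
depth(pair(c0, c0)) = 1 + max(0, 0) = 1
depth(cons(cons(c0, c0), pair(c0, c0))) = 1 + max(1, 1) = 2

2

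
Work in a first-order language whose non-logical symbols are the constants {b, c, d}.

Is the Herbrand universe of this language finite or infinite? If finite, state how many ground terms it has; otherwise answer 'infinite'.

3

There are no function symbols, so every ground term is one of the 3 constants.
The Herbrand universe is {b, c, d}, which is finite with 3 elements.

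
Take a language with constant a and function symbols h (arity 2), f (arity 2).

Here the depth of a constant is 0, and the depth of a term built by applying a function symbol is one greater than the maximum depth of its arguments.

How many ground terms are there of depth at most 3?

Write N_k for the number of ground terms of depth ≤ k. A term of depth ≤ k is either a constant or a function symbol applied to arguments of depth ≤ k−1, so N_k = 1 + N_{k-1}^2 + N_{k-1}^2.
N_0 = 1
N_1 = 1 + 1^2 + 1^2 = 3
N_2 = 1 + 3^2 + 3^2 = 19
N_3 = 1 + 19^2 + 19^2 = 723

723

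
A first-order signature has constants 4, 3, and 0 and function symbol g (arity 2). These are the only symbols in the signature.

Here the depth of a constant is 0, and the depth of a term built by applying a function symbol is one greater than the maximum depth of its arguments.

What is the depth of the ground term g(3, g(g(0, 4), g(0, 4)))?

depth(g(0, 4)) = 1 + max(0, 0) = 1
depth(g(g(0, 4), g(0, 4))) = 1 + max(1, 1) = 2
depth(g(3, g(g(0, 4), g(0, 4)))) = 1 + max(0, 2) = 3

3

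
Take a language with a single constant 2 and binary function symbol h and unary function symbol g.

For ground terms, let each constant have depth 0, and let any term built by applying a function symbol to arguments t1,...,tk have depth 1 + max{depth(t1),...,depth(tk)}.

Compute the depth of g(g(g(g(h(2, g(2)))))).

6

depth(g(2)) = 1 + depth(2) = 1 + 0 = 1
depth(h(2, g(2))) = 1 + max(0, 1) = 2
depth(g(h(2, g(2)))) = 1 + depth(h(2, g(2))) = 1 + 2 = 3
depth(g(g(h(2, g(2))))) = 1 + depth(g(h(2, g(2)))) = 1 + 3 = 4
depth(g(g(g(h(2, g(2)))))) = 1 + depth(g(g(h(2, g(2))))) = 1 + 4 = 5
depth(g(g(g(g(h(2, g(2))))))) = 1 + depth(g(g(g(h(2, g(2)))))) = 1 + 5 = 6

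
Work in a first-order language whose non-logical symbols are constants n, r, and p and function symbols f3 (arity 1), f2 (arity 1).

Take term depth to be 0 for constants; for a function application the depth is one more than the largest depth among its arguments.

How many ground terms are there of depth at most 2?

Write N_k for the number of ground terms of depth ≤ k. A term of depth ≤ k is either a constant or a function symbol applied to arguments of depth ≤ k−1, so N_k = 3 + N_{k-1} + N_{k-1}.
N_0 = 3
N_1 = 3 + 3 + 3 = 9
N_2 = 3 + 9 + 9 = 21

21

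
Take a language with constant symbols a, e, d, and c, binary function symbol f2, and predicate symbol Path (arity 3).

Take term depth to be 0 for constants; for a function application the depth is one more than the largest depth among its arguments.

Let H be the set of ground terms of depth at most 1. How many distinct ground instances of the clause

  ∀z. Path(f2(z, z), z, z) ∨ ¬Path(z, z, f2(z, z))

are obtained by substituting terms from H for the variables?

Ground terms of depth ≤ 1:
  Write N_k for the number of ground terms of depth ≤ k. A term of depth ≤ k is either a constant or a function symbol applied to arguments of depth ≤ k−1, so N_k = 4 + N_{k-1}^2.
  N_0 = 4
  N_1 = 4 + 4^2 = 20
So there are 20 ground terms available for substitution.
The body mentions the single quantified variable z; since ground terms form a free algebra, no two substitutions collapse to the same formula.
Number of ground instances = 20.

20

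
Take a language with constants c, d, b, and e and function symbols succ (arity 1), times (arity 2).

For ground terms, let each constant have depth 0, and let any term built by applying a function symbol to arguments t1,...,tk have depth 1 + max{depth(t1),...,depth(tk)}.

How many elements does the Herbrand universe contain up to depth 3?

Let N_k count ground terms of depth at most k. Each non-constant term of depth ≤ k is some function symbol applied to depth-≤(k−1) arguments, giving N_k = 4 + N_{k-1} + N_{k-1}^2.
N_0 = 4
N_1 = 4 + 4 + 4^2 = 24
N_2 = 4 + 24 + 24^2 = 604
N_3 = 4 + 604 + 604^2 = 365424

365424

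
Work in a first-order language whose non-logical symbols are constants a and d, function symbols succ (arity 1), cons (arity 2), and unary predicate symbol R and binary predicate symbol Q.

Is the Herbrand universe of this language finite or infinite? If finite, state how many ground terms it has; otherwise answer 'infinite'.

The signature has at least one function symbol (succ, arity 1) and at least one constant (a).
Iterating succ gives infinitely many distinct ground terms: a, succ(a), succ(succ(a)), ...
So the Herbrand universe is infinite.

infinite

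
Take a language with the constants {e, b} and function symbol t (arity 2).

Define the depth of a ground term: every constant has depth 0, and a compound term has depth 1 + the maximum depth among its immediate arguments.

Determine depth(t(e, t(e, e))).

depth(t(e, e)) = 1 + max(0, 0) = 1
depth(t(e, t(e, e))) = 1 + max(0, 1) = 2

2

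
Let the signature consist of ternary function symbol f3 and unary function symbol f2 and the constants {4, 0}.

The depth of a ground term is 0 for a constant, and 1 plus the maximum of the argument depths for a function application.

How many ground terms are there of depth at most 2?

Count level by level. With function symbols f3/3, f2/1, the terms of depth ≤ k are the 2 constants together with each function applied to depth-≤(k−1) tuples, so N_k = 2 + N_{k-1}^3 + N_{k-1}.
N_0 = 2
N_1 = 2 + 2^3 + 2 = 12
N_2 = 2 + 12^3 + 12 = 1742

1742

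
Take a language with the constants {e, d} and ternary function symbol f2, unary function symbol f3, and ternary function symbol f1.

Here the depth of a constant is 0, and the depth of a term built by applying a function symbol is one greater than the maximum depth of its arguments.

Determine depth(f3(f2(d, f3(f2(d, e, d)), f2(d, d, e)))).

depth(f2(d, e, d)) = 1 + max(0, 0, 0) = 1
depth(f3(f2(d, e, d))) = 1 + depth(f2(d, e, d)) = 1 + 1 = 2
depth(f2(d, d, e)) = 1 + max(0, 0, 0) = 1
depth(f2(d, f3(f2(d, e, d)), f2(d, d, e))) = 1 + max(0, 2, 1) = 3
depth(f3(f2(d, f3(f2(d, e, d)), f2(d, d, e)))) = 1 + depth(f2(d, f3(f2(d, e, d)), f2(d, d, e))) = 1 + 3 = 4

4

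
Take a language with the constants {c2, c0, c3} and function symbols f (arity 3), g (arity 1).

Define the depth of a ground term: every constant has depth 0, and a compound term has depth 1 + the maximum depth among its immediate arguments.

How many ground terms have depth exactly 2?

35940

Let N_k = |{terms of depth ≤ k}|. Then N_0 = 3 and N_k = 3 + N_{k-1}^3 + N_{k-1} for k ≥ 1 (one summand per function symbol, arity giving the exponent).
N_0 = 3
N_1 = 3 + 3^3 + 3 = 33
N_2 = 3 + 33^3 + 33 = 35973
Terms of depth exactly 2: N_2 − N_1 = 35973 − 33 = 35940.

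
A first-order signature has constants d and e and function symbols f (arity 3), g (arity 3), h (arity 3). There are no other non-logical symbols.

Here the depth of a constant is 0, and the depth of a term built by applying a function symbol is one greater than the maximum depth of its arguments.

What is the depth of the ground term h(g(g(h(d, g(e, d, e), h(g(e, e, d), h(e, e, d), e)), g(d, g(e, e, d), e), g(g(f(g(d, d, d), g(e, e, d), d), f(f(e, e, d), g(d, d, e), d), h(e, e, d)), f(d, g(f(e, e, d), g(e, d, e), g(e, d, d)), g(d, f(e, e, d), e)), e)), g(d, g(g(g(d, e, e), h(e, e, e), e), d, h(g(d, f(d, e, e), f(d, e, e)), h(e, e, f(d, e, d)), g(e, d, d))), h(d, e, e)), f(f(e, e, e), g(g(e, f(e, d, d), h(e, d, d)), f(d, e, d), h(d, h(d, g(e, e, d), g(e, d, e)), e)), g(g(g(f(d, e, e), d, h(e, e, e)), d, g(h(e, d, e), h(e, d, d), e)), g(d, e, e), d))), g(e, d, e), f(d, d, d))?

depth(g(e, d, e)) = 1 + max(0, 0, 0) = 1
depth(g(e, e, d)) = 1 + max(0, 0, 0) = 1
depth(h(e, e, d)) = 1 + max(0, 0, 0) = 1
depth(h(g(e, e, d), h(e, e, d), e)) = 1 + max(1, 1, 0) = 2
depth(h(d, g(e, d, e), h(g(e, e, d), h(e, e, d), e))) = 1 + max(0, 1, 2) = 3
depth(g(d, g(e, e, d), e)) = 1 + max(0, 1, 0) = 2
depth(g(d, d, d)) = 1 + max(0, 0, 0) = 1
depth(f(g(d, d, d), g(e, e, d), d)) = 1 + max(1, 1, 0) = 2
depth(f(e, e, d)) = 1 + max(0, 0, 0) = 1
depth(g(d, d, e)) = 1 + max(0, 0, 0) = 1
depth(f(f(e, e, d), g(d, d, e), d)) = 1 + max(1, 1, 0) = 2
depth(g(f(g(d, d, d), g(e, e, d), d), f(f(e, e, d), g(d, d, e), d), h(e, e, d))) = 1 + max(2, 2, 1) = 3
depth(g(e, d, d)) = 1 + max(0, 0, 0) = 1
depth(g(f(e, e, d), g(e, d, e), g(e, d, d))) = 1 + max(1, 1, 1) = 2
depth(g(d, f(e, e, d), e)) = 1 + max(0, 1, 0) = 2
depth(f(d, g(f(e, e, d), g(e, d, e), g(e, d, d)), g(d, f(e, e, d), e))) = 1 + max(0, 2, 2) = 3
depth(g(g(f(g(d, d, d), g(e, e, d), d), f(f(e, e, d), g(d, d, e), d), h(e, e, d)), f(d, g(f(e, e, d), g(e, d, e), g(e, d, d)), g(d, f(e, e, d), e)), e)) = 1 + max(3, 3, 0) = 4
depth(g(h(d, g(e, d, e), h(g(e, e, d), h(e, e, d), e)), g(d, g(e, e, d), e), g(g(f(g(d, d, d), g(e, e, d), d), f(f(e, e, d), g(d, d, e), d), h(e, e, d)), f(d, g(f(e, e, d), g(e, d, e), g(e, d, d)), g(d, f(e, e, d), e)), e))) = 1 + max(3, 2, 4) = 5
depth(g(d, e, e)) = 1 + max(0, 0, 0) = 1
depth(h(e, e, e)) = 1 + max(0, 0, 0) = 1
depth(g(g(d, e, e), h(e, e, e), e)) = 1 + max(1, 1, 0) = 2
depth(f(d, e, e)) = 1 + max(0, 0, 0) = 1
depth(g(d, f(d, e, e), f(d, e, e))) = 1 + max(0, 1, 1) = 2
depth(f(d, e, d)) = 1 + max(0, 0, 0) = 1
depth(h(e, e, f(d, e, d))) = 1 + max(0, 0, 1) = 2
depth(h(g(d, f(d, e, e), f(d, e, e)), h(e, e, f(d, e, d)), g(e, d, d))) = 1 + max(2, 2, 1) = 3
depth(g(g(g(d, e, e), h(e, e, e), e), d, h(g(d, f(d, e, e), f(d, e, e)), h(e, e, f(d, e, d)), g(e, d, d)))) = 1 + max(2, 0, 3) = 4
depth(h(d, e, e)) = 1 + max(0, 0, 0) = 1
depth(g(d, g(g(g(d, e, e), h(e, e, e), e), d, h(g(d, f(d, e, e), f(d, e, e)), h(e, e, f(d, e, d)), g(e, d, d))), h(d, e, e))) = 1 + max(0, 4, 1) = 5
depth(f(e, e, e)) = 1 + max(0, 0, 0) = 1
depth(f(e, d, d)) = 1 + max(0, 0, 0) = 1
depth(h(e, d, d)) = 1 + max(0, 0, 0) = 1
depth(g(e, f(e, d, d), h(e, d, d))) = 1 + max(0, 1, 1) = 2
depth(h(d, g(e, e, d), g(e, d, e))) = 1 + max(0, 1, 1) = 2
depth(h(d, h(d, g(e, e, d), g(e, d, e)), e)) = 1 + max(0, 2, 0) = 3
depth(g(g(e, f(e, d, d), h(e, d, d)), f(d, e, d), h(d, h(d, g(e, e, d), g(e, d, e)), e))) = 1 + max(2, 1, 3) = 4
depth(g(f(d, e, e), d, h(e, e, e))) = 1 + max(1, 0, 1) = 2
depth(h(e, d, e)) = 1 + max(0, 0, 0) = 1
depth(g(h(e, d, e), h(e, d, d), e)) = 1 + max(1, 1, 0) = 2
depth(g(g(f(d, e, e), d, h(e, e, e)), d, g(h(e, d, e), h(e, d, d), e))) = 1 + max(2, 0, 2) = 3
depth(g(g(g(f(d, e, e), d, h(e, e, e)), d, g(h(e, d, e), h(e, d, d), e)), g(d, e, e), d)) = 1 + max(3, 1, 0) = 4
depth(f(f(e, e, e), g(g(e, f(e, d, d), h(e, d, d)), f(d, e, d), h(d, h(d, g(e, e, d), g(e, d, e)), e)), g(g(g(f(d, e, e), d, h(e, e, e)), d, g(h(e, d, e), h(e, d, d), e)), g(d, e, e), d))) = 1 + max(1, 4, 4) = 5
depth(g(g(h(d, g(e, d, e), h(g(e, e, d), h(e, e, d), e)), g(d, g(e, e, d), e), g(g(f(g(d, d, d), g(e, e, d), d), f(f(e, e, d), g(d, d, e), d), h(e, e, d)), f(d, g(f(e, e, d), g(e, d, e), g(e, d, d)), g(d, f(e, e, d), e)), e)), g(d, g(g(g(d, e, e), h(e, e, e), e), d, h(g(d, f(d, e, e), f(d, e, e)), h(e, e, f(d, e, d)), g(e, d, d))), h(d, e, e)), f(f(e, e, e), g(g(e, f(e, d, d), h(e, d, d)), f(d, e, d), h(d, h(d, g(e, e, d), g(e, d, e)), e)), g(g(g(f(d, e, e), d, h(e, e, e)), d, g(h(e, d, e), h(e, d, d), e)), g(d, e, e), d)))) = 1 + max(5, 5, 5) = 6
depth(f(d, d, d)) = 1 + max(0, 0, 0) = 1
depth(h(g(g(h(d, g(e, d, e), h(g(e, e, d), h(e, e, d), e)), g(d, g(e, e, d), e), g(g(f(g(d, d, d), g(e, e, d), d), f(f(e, e, d), g(d, d, e), d), h(e, e, d)), f(d, g(f(e, e, d), g(e, d, e), g(e, d, d)), g(d, f(e, e, d), e)), e)), g(d, g(g(g(d, e, e), h(e, e, e), e), d, h(g(d, f(d, e, e), f(d, e, e)), h(e, e, f(d, e, d)), g(e, d, d))), h(d, e, e)), f(f(e, e, e), g(g(e, f(e, d, d), h(e, d, d)), f(d, e, d), h(d, h(d, g(e, e, d), g(e, d, e)), e)), g(g(g(f(d, e, e), d, h(e, e, e)), d, g(h(e, d, e), h(e, d, d), e)), g(d, e, e), d))), g(e, d, e), f(d, d, d))) = 1 + max(6, 1, 1) = 7

7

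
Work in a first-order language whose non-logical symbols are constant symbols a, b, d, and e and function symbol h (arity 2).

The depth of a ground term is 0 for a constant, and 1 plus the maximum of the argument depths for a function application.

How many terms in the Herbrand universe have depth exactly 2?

384

Count level by level. With function symbols h/2, the terms of depth ≤ k are the 4 constants together with each function applied to depth-≤(k−1) tuples, so N_k = 4 + N_{k-1}^2.
N_0 = 4
N_1 = 4 + 4^2 = 20
N_2 = 4 + 20^2 = 404
Terms of depth exactly 2: N_2 − N_1 = 404 − 20 = 384.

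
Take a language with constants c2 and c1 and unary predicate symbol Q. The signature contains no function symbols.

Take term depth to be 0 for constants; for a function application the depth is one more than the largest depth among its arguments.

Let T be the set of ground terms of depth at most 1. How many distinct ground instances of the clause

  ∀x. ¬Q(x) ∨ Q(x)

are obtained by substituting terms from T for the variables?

Ground terms of depth ≤ 1:
  With no function symbols every ground term is a constant, so there are exactly 2 ground terms at every depth bound.
  N_0 = 2
  N_1 = 2
  Explicitly: c2, c1.
So there are 2 ground terms available for substitution.
The body mentions the single quantified variable x; since ground terms form a free algebra, no two substitutions collapse to the same formula.
Number of ground instances = 2.

2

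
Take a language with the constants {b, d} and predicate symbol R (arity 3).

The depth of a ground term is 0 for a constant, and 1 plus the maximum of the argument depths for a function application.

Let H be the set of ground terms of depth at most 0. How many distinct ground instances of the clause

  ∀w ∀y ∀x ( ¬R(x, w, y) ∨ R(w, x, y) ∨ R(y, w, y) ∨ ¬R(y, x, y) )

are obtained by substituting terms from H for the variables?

Ground terms of depth ≤ 0:
  With no function symbols every ground term is a constant, so there are exactly 2 ground terms at every depth bound.
  N_0 = 2
  Explicitly: b, d.
So there are 2 ground terms available for substitution.
Each of w, y, x ranges independently over the available ground terms, and distinct assignments produce distinct instances.
Number of ground instances = 2^3 = 8.

8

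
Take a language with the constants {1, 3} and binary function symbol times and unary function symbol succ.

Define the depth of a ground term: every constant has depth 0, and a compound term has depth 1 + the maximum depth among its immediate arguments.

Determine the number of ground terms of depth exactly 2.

66

Write N_k for the number of ground terms of depth ≤ k. A term of depth ≤ k is either a constant or a function symbol applied to arguments of depth ≤ k−1, so N_k = 2 + N_{k-1}^2 + N_{k-1}.
N_0 = 2
N_1 = 2 + 2^2 + 2 = 8
N_2 = 2 + 8^2 + 8 = 74
Terms of depth exactly 2: N_2 − N_1 = 74 − 8 = 66.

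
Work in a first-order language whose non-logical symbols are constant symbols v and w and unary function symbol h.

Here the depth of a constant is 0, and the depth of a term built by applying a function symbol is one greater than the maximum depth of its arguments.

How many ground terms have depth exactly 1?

If N_k denotes the number of depth-≤k ground terms, the 2 constants give N_0 = 2, and each function symbol of arity r contributes N_{k-1}^r new terms at level k: N_k = 2 + N_{k-1}.
N_0 = 2
N_1 = 2 + 2 = 4
Terms of depth exactly 1: N_1 − N_0 = 4 − 2 = 2.

2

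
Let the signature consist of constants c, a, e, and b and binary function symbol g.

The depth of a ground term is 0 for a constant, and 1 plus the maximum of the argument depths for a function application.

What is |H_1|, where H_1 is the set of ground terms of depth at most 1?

Let N_k = |{terms of depth ≤ k}|. Then N_0 = 4 and N_k = 4 + N_{k-1}^2 for k ≥ 1 (one summand per function symbol, arity giving the exponent).
N_0 = 4
N_1 = 4 + 4^2 = 20

20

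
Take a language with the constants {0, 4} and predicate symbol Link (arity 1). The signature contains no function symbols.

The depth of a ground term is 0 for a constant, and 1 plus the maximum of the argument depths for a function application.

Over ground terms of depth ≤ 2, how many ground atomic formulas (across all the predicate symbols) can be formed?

First count ground terms of depth ≤ 2.
With no function symbols every ground term is a constant, so there are exactly 2 ground terms at every depth bound.
N_0 = 2
N_1 = 2
N_2 = 2
Explicitly: 0, 4.
So |H| = 2.
A ground atom is a predicate applied to a tuple of terms from H, so the count is the sum over predicates of |H|^arity:
  Link: 2
Total ground atoms: 2.

2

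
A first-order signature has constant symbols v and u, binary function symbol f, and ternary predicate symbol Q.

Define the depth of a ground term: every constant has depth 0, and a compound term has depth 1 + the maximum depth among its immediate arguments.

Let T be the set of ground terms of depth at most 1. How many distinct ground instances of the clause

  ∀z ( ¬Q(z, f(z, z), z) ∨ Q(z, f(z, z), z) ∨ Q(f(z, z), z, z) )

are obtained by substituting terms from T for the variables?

Ground terms of depth ≤ 1:
  Write N_k for the number of ground terms of depth ≤ k. A term of depth ≤ k is either a constant or a function symbol applied to arguments of depth ≤ k−1, so N_k = 2 + N_{k-1}^2.
  N_0 = 2
  N_1 = 2 + 2^2 = 6
  Explicitly: v, u, f(v, v), f(v, u), f(u, v), f(u, u).
So there are 6 ground terms available for substitution.
The body mentions the single quantified variable z; since ground terms form a free algebra, no two substitutions collapse to the same formula.
Number of ground instances = 6.

6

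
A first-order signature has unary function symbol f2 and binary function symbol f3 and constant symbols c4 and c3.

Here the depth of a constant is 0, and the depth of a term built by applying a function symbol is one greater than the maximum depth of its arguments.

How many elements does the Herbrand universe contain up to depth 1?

8

Write N_k for the number of ground terms of depth ≤ k. A term of depth ≤ k is either a constant or a function symbol applied to arguments of depth ≤ k−1, so N_k = 2 + N_{k-1} + N_{k-1}^2.
N_0 = 2
N_1 = 2 + 2 + 2^2 = 8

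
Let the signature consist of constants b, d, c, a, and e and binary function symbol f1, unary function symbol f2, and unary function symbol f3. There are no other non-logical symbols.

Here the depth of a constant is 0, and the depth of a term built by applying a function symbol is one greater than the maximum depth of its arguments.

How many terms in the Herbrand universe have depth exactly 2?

1645

Let N_k = |{terms of depth ≤ k}|. Then N_0 = 5 and N_k = 5 + N_{k-1}^2 + N_{k-1} + N_{k-1} for k ≥ 1 (one summand per function symbol, arity giving the exponent).
N_0 = 5
N_1 = 5 + 5^2 + 5 + 5 = 40
N_2 = 5 + 40^2 + 40 + 40 = 1685
Terms of depth exactly 2: N_2 − N_1 = 1685 − 40 = 1645.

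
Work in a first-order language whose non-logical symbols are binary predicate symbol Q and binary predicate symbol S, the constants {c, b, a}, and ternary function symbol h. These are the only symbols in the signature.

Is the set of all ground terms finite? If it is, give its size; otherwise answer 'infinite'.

The signature has at least one function symbol (h, arity 3) and at least one constant (c).
Iterating h gives infinitely many distinct ground terms: c, h(c, c, c), h(h(c, c, c), h(c, c, c), h(c, c, c)), ...
So the Herbrand universe is infinite.

infinite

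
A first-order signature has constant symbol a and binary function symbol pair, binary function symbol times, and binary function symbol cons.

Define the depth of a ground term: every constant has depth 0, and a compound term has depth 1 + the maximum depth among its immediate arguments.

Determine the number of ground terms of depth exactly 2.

45

Write N_k for the number of ground terms of depth ≤ k. A term of depth ≤ k is either a constant or a function symbol applied to arguments of depth ≤ k−1, so N_k = 1 + N_{k-1}^2 + N_{k-1}^2 + N_{k-1}^2.
N_0 = 1
N_1 = 1 + 1^2 + 1^2 + 1^2 = 4
N_2 = 1 + 4^2 + 4^2 + 4^2 = 49
Terms of depth exactly 2: N_2 − N_1 = 49 − 4 = 45.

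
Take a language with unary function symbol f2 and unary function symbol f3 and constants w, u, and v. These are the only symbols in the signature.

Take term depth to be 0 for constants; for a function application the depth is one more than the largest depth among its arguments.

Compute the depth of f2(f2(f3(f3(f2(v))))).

depth(f2(v)) = 1 + depth(v) = 1 + 0 = 1
depth(f3(f2(v))) = 1 + depth(f2(v)) = 1 + 1 = 2
depth(f3(f3(f2(v)))) = 1 + depth(f3(f2(v))) = 1 + 2 = 3
depth(f2(f3(f3(f2(v))))) = 1 + depth(f3(f3(f2(v)))) = 1 + 3 = 4
depth(f2(f2(f3(f3(f2(v)))))) = 1 + depth(f2(f3(f3(f2(v))))) = 1 + 4 = 5

5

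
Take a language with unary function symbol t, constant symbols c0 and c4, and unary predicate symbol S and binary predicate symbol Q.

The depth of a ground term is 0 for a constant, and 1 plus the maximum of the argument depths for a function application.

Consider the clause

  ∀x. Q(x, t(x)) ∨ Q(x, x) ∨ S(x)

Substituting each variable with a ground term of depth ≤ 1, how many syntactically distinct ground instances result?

4

Ground terms of depth ≤ 1:
  Let N_k = |{terms of depth ≤ k}|. Then N_0 = 2 and N_k = 2 + N_{k-1} for k ≥ 1 (one summand per function symbol, arity giving the exponent).
  N_0 = 2
  N_1 = 2 + 2 = 4
So there are 4 ground terms available for substitution.
The clause has 1 distinct variable (x), which appears in the body. In the free term algebra distinct substitutions yield syntactically distinct ground instances.
Number of ground instances = 4.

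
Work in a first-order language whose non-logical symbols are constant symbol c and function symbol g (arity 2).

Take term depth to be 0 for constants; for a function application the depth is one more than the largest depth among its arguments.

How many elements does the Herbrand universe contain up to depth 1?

If N_k denotes the number of depth-≤k ground terms, the 1 constant gives N_0 = 1, and each function symbol of arity r contributes N_{k-1}^r new terms at level k: N_k = 1 + N_{k-1}^2.
N_0 = 1
N_1 = 1 + 1^2 = 2

2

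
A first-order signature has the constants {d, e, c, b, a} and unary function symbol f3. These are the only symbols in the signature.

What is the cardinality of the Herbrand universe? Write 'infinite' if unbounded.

infinite

The signature has at least one function symbol (f3, arity 1) and at least one constant (d).
Iterating f3 gives infinitely many distinct ground terms: d, f3(d), f3(f3(d)), ...
So the Herbrand universe is infinite.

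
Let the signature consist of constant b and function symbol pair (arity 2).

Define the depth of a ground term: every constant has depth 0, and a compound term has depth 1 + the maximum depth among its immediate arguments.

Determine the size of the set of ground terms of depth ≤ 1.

2

If N_k denotes the number of depth-≤k ground terms, the 1 constant gives N_0 = 1, and each function symbol of arity r contributes N_{k-1}^r new terms at level k: N_k = 1 + N_{k-1}^2.
N_0 = 1
N_1 = 1 + 1^2 = 2
Explicitly: b, pair(b, b).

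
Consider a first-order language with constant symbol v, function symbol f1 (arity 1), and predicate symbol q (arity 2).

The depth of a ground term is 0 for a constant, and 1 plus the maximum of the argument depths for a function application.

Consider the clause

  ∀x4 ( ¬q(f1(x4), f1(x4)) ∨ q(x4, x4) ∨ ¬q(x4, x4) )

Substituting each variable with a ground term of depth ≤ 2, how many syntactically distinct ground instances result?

3

Ground terms of depth ≤ 2:
  If N_k denotes the number of depth-≤k ground terms, the 1 constant gives N_0 = 1, and each function symbol of arity r contributes N_{k-1}^r new terms at level k: N_k = 1 + N_{k-1}.
  N_0 = 1
  N_1 = 1 + 1 = 2
  N_2 = 1 + 2 = 3
  Explicitly: v, f1(v), f1(f1(v)).
So there are 3 ground terms available for substitution.
The body mentions the single quantified variable x4; since ground terms form a free algebra, no two substitutions collapse to the same formula.
Number of ground instances = 3.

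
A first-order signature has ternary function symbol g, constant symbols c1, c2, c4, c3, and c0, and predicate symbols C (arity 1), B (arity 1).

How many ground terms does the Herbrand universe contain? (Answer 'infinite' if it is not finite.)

infinite

The signature has at least one function symbol (g, arity 3) and at least one constant (c1).
Iterating g gives infinitely many distinct ground terms: c1, g(c1, c1, c1), g(g(c1, c1, c1), g(c1, c1, c1), g(c1, c1, c1)), ...
So the Herbrand universe is infinite.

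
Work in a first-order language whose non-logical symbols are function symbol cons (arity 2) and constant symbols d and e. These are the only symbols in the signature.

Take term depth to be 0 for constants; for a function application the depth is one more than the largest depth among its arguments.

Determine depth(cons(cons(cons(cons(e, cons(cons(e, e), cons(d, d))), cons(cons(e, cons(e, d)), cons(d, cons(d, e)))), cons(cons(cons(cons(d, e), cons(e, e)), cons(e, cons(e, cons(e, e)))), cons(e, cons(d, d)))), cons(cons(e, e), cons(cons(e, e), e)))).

depth(cons(e, e)) = 1 + max(0, 0) = 1
depth(cons(d, d)) = 1 + max(0, 0) = 1
depth(cons(cons(e, e), cons(d, d))) = 1 + max(1, 1) = 2
depth(cons(e, cons(cons(e, e), cons(d, d)))) = 1 + max(0, 2) = 3
depth(cons(e, d)) = 1 + max(0, 0) = 1
depth(cons(e, cons(e, d))) = 1 + max(0, 1) = 2
depth(cons(d, e)) = 1 + max(0, 0) = 1
depth(cons(d, cons(d, e))) = 1 + max(0, 1) = 2
depth(cons(cons(e, cons(e, d)), cons(d, cons(d, e)))) = 1 + max(2, 2) = 3
depth(cons(cons(e, cons(cons(e, e), cons(d, d))), cons(cons(e, cons(e, d)), cons(d, cons(d, e))))) = 1 + max(3, 3) = 4
depth(cons(cons(d, e), cons(e, e))) = 1 + max(1, 1) = 2
depth(cons(e, cons(e, e))) = 1 + max(0, 1) = 2
depth(cons(e, cons(e, cons(e, e)))) = 1 + max(0, 2) = 3
depth(cons(cons(cons(d, e), cons(e, e)), cons(e, cons(e, cons(e, e))))) = 1 + max(2, 3) = 4
depth(cons(e, cons(d, d))) = 1 + max(0, 1) = 2
depth(cons(cons(cons(cons(d, e), cons(e, e)), cons(e, cons(e, cons(e, e)))), cons(e, cons(d, d)))) = 1 + max(4, 2) = 5
depth(cons(cons(cons(e, cons(cons(e, e), cons(d, d))), cons(cons(e, cons(e, d)), cons(d, cons(d, e)))), cons(cons(cons(cons(d, e), cons(e, e)), cons(e, cons(e, cons(e, e)))), cons(e, cons(d, d))))) = 1 + max(4, 5) = 6
depth(cons(cons(e, e), e)) = 1 + max(1, 0) = 2
depth(cons(cons(e, e), cons(cons(e, e), e))) = 1 + max(1, 2) = 3
depth(cons(cons(cons(cons(e, cons(cons(e, e), cons(d, d))), cons(cons(e, cons(e, d)), cons(d, cons(d, e)))), cons(cons(cons(cons(d, e), cons(e, e)), cons(e, cons(e, cons(e, e)))), cons(e, cons(d, d)))), cons(cons(e, e), cons(cons(e, e), e)))) = 1 + max(6, 3) = 7

7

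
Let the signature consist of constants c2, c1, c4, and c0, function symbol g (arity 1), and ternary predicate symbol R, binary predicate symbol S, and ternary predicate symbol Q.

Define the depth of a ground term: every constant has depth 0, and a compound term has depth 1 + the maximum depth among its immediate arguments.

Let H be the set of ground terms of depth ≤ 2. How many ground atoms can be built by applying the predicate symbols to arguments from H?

First count ground terms of depth ≤ 2.
If N_k denotes the number of depth-≤k ground terms, the 4 constants give N_0 = 4, and each function symbol of arity r contributes N_{k-1}^r new terms at level k: N_k = 4 + N_{k-1}.
N_0 = 4
N_1 = 4 + 4 = 8
N_2 = 4 + 8 = 12
So |H| = 12.
A ground atom is a predicate applied to a tuple of terms from H, so the count is the sum over predicates of |H|^arity:
  R: 12^3 = 1728;  S: 12^2 = 144;  Q: 12^3 = 1728
Total ground atoms: 1728 + 144 + 1728 = 3600.

3600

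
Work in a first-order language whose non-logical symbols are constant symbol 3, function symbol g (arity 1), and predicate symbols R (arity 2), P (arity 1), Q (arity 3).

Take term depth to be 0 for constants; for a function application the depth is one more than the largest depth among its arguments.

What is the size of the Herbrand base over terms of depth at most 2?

39

First count ground terms of depth ≤ 2.
Let N_k = |{terms of depth ≤ k}|. Then N_0 = 1 and N_k = 1 + N_{k-1} for k ≥ 1 (one summand per function symbol, arity giving the exponent).
N_0 = 1
N_1 = 1 + 1 = 2
N_2 = 1 + 2 = 3
Explicitly: 3, g(3), g(g(3)).
So |H| = 3.
For each predicate symbol, the number of ground atoms is |H| raised to its arity; summing:
  R: 3^2 = 9;  P: 3;  Q: 3^3 = 27
Total ground atoms: 9 + 3 + 27 = 39.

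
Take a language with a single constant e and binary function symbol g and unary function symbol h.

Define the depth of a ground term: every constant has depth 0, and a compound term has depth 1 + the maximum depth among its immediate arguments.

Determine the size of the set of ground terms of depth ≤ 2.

Let N_k = |{terms of depth ≤ k}|. Then N_0 = 1 and N_k = 1 + N_{k-1}^2 + N_{k-1} for k ≥ 1 (one summand per function symbol, arity giving the exponent).
N_0 = 1
N_1 = 1 + 1^2 + 1 = 3
N_2 = 1 + 3^2 + 3 = 13

13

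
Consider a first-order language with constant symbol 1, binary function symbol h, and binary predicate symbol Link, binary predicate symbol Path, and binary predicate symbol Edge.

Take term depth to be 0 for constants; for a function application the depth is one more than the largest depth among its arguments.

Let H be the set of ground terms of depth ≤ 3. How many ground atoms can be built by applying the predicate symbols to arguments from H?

2028

First count ground terms of depth ≤ 3.
Count level by level. With function symbols h/2, the terms of depth ≤ k are the 1 constant together with each function applied to depth-≤(k−1) tuples, so N_k = 1 + N_{k-1}^2.
N_0 = 1
N_1 = 1 + 1^2 = 2
N_2 = 1 + 2^2 = 5
N_3 = 1 + 5^2 = 26
So |H| = 26.
Each predicate of arity r yields |H|^r ground atoms (one per choice of an r-tuple from H):
  Link: 26^2 = 676;  Path: 26^2 = 676;  Edge: 26^2 = 676
Total ground atoms: 676 + 676 + 676 = 2028.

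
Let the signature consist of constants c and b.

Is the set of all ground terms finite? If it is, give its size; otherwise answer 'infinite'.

There are no function symbols, so every ground term is one of the 2 constants.
The Herbrand universe is {c, b}, which is finite with 2 elements.

2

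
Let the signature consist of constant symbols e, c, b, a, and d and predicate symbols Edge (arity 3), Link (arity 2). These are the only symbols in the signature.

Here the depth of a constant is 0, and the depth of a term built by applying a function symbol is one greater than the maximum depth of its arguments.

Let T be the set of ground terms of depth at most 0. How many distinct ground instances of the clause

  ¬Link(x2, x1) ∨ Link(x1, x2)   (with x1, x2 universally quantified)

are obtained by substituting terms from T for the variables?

Ground terms of depth ≤ 0:
  With no function symbols every ground term is a constant, so there are exactly 5 ground terms at every depth bound.
  N_0 = 5
  Explicitly: e, c, b, a, d.
So there are 5 ground terms available for substitution.
Each of x1, x2 ranges independently over the available ground terms, and distinct assignments produce distinct instances.
Number of ground instances = 5^2 = 25.

25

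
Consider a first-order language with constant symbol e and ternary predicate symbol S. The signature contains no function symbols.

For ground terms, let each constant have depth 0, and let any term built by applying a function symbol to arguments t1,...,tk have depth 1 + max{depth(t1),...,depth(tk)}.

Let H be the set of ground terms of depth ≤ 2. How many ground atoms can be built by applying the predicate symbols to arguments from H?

First count ground terms of depth ≤ 2.
With no function symbols every ground term is a constant, so there is exactly 1 ground term at every depth bound.
N_0 = 1
N_1 = 1
N_2 = 1
So |H| = 1.
A ground atom is a predicate applied to a tuple of terms from H, so the count is the sum over predicates of |H|^arity:
  S: 1^3 = 1
Total ground atoms: 1.

1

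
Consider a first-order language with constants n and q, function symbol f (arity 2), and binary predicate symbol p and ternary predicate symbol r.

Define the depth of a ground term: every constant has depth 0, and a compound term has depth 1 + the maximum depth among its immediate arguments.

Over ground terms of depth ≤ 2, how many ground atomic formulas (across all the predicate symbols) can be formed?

First count ground terms of depth ≤ 2.
If N_k denotes the number of depth-≤k ground terms, the 2 constants give N_0 = 2, and each function symbol of arity r contributes N_{k-1}^r new terms at level k: N_k = 2 + N_{k-1}^2.
N_0 = 2
N_1 = 2 + 2^2 = 6
N_2 = 2 + 6^2 = 38
So |H| = 38.
For each predicate symbol, the number of ground atoms is |H| raised to its arity; summing:
  p: 38^2 = 1444;  r: 38^3 = 54872
Total ground atoms: 1444 + 54872 = 56316.

56316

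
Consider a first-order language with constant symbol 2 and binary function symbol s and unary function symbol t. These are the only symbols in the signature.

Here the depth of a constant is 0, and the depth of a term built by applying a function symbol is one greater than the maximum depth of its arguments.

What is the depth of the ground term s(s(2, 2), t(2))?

depth(s(2, 2)) = 1 + max(0, 0) = 1
depth(t(2)) = 1 + depth(2) = 1 + 0 = 1
depth(s(s(2, 2), t(2))) = 1 + max(1, 1) = 2

2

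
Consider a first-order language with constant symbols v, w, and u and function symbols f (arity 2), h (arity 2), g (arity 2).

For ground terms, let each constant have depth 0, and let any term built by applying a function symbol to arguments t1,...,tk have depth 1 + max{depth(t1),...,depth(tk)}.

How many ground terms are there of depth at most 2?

If N_k denotes the number of depth-≤k ground terms, the 3 constants give N_0 = 3, and each function symbol of arity r contributes N_{k-1}^r new terms at level k: N_k = 3 + N_{k-1}^2 + N_{k-1}^2 + N_{k-1}^2.
N_0 = 3
N_1 = 3 + 3^2 + 3^2 + 3^2 = 30
N_2 = 3 + 30^2 + 30^2 + 30^2 = 2703

2703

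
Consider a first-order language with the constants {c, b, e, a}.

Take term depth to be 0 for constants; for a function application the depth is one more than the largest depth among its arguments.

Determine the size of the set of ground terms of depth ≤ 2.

4

With no function symbols every ground term is a constant, so there are exactly 4 ground terms at every depth bound.
N_0 = 4
N_1 = 4
N_2 = 4
Explicitly: c, b, e, a.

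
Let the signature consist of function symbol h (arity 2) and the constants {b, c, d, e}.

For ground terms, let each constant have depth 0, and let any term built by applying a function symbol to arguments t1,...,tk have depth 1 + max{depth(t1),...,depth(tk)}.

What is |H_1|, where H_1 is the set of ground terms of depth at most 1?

Count level by level. With function symbols h/2, the terms of depth ≤ k are the 4 constants together with each function applied to depth-≤(k−1) tuples, so N_k = 4 + N_{k-1}^2.
N_0 = 4
N_1 = 4 + 4^2 = 20

20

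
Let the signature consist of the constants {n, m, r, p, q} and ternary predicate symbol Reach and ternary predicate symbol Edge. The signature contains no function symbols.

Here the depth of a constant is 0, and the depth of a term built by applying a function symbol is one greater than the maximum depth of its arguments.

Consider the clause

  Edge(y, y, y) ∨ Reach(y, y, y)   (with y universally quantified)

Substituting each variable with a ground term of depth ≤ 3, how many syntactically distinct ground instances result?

5

Ground terms of depth ≤ 3:
  With no function symbols every ground term is a constant, so there are exactly 5 ground terms at every depth bound.
  N_0 = 5
  N_1 = 5
  N_2 = 5
  N_3 = 5
So there are 5 ground terms available for substitution.
The variable y ranges independently over the available ground terms, and distinct assignments produce distinct instances.
Number of ground instances = 5.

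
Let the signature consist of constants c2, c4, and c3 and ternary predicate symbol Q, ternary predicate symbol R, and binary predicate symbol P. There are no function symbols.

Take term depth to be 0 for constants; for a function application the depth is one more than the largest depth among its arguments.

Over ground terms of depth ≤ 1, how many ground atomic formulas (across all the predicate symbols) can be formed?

63

First count ground terms of depth ≤ 1.
With no function symbols every ground term is a constant, so there are exactly 3 ground terms at every depth bound.
N_0 = 3
N_1 = 3
So |H| = 3.
For each predicate symbol, the number of ground atoms is |H| raised to its arity; summing:
  Q: 3^3 = 27;  R: 3^3 = 27;  P: 3^2 = 9
Total ground atoms: 27 + 27 + 9 = 63.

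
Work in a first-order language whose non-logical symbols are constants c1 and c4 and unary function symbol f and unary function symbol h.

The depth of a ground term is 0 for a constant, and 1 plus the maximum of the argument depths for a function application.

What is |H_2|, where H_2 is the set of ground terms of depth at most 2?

14

Let N_k = |{terms of depth ≤ k}|. Then N_0 = 2 and N_k = 2 + N_{k-1} + N_{k-1} for k ≥ 1 (one summand per function symbol, arity giving the exponent).
N_0 = 2
N_1 = 2 + 2 + 2 = 6
N_2 = 2 + 6 + 6 = 14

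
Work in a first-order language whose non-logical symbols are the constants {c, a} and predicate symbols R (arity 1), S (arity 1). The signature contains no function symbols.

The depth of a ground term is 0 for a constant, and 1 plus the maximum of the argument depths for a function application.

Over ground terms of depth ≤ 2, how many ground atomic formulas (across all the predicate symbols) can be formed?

First count ground terms of depth ≤ 2.
With no function symbols every ground term is a constant, so there are exactly 2 ground terms at every depth bound.
N_0 = 2
N_1 = 2
N_2 = 2
Explicitly: c, a.
So |H| = 2.
Ground atoms are formed by filling each argument slot of a predicate with a term from H, so an r-ary predicate gives |H|^r atoms:
  R: 2;  S: 2
Total ground atoms: 2 + 2 = 4.

4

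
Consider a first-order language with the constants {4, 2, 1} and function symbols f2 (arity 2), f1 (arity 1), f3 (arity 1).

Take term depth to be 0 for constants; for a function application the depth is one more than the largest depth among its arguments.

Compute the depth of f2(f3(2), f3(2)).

2

depth(f3(2)) = 1 + depth(2) = 1 + 0 = 1
depth(f2(f3(2), f3(2))) = 1 + max(1, 1) = 2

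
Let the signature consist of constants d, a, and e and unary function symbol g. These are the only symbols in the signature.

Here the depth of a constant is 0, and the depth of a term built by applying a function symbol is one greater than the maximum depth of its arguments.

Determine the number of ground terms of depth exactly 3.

Let N_k = |{terms of depth ≤ k}|. Then N_0 = 3 and N_k = 3 + N_{k-1} for k ≥ 1 (one summand per function symbol, arity giving the exponent).
N_0 = 3
N_1 = 3 + 3 = 6
N_2 = 3 + 6 = 9
N_3 = 3 + 9 = 12
Terms of depth exactly 3: N_3 − N_2 = 12 − 9 = 3.

3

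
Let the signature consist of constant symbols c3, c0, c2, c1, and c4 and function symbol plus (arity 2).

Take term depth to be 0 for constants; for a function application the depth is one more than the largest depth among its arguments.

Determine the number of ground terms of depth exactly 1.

25

Let N_k = |{terms of depth ≤ k}|. Then N_0 = 5 and N_k = 5 + N_{k-1}^2 for k ≥ 1 (one summand per function symbol, arity giving the exponent).
N_0 = 5
N_1 = 5 + 5^2 = 30
Terms of depth exactly 1: N_1 − N_0 = 30 − 5 = 25.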